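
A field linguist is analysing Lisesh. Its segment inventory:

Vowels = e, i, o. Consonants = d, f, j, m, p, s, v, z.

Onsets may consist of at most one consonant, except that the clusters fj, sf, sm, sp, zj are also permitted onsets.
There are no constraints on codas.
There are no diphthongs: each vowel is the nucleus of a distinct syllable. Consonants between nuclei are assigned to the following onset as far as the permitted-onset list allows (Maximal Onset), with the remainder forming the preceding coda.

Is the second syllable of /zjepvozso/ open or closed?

The vowels are e, o, o — 3 nuclei, so 3 syllables.
σ1/σ2 boundary: cluster /pv/ — the longest permitted-onset suffix is /v/; onset = /v/, preceding coda = /p/.
σ2/σ3 boundary: /zs/ — longest licit onset from the right is /s/, leaving /z/ as coda.
Syllabification: zjep.voz.so.
Syllable 2 is /voz/ with coda /z/, so it is closed.

closed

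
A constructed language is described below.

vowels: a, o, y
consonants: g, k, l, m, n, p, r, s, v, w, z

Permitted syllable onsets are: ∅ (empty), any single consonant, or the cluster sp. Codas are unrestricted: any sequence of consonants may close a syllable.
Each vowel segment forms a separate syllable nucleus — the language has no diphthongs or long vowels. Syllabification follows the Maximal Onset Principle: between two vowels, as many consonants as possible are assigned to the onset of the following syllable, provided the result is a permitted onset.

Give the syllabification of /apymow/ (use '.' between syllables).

a.py.mow

The vowels are a, y, o — 3 nuclei, so 3 syllables.
/a…y/ gap (V1→V2): just /p/ — single C goes to the following onset.
/y…o/ gap (V2→V3): /m/ → onset of the next syllable (single consonants are always licit onsets).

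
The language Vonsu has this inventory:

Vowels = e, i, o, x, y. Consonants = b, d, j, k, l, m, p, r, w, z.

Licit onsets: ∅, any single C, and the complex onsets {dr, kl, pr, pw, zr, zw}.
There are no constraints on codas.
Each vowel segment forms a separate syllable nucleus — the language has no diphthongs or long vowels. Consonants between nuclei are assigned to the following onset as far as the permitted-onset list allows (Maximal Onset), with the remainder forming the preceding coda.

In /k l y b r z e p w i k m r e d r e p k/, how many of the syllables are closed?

Vowels present: y, e, i, e, e; each is a nucleus, giving 5 syllables.
V1 /y/ – V2 /e/: /brz/ — longest licit onset from the right is /z/, leaving /br/ as coda.
V2 /e/ – V3 /i/: /pw/ is a licit onset in full, so it all attaches to the next syllable.
V3 /i/ – V4 /e/: cluster /kmr/ — the longest permitted-onset suffix is /r/; onset = /r/, preceding coda = /km/.
V4 /e/ – V5 /e/: /dr/ — entire cluster is a permitted onset → onset /dr/, coda ∅.
Putting it together: klybr.ze.pwikm.re.drepk.
Classifying each syllable: /klybr/ (closed), /ze/ (open), /pwikm/ (closed), /re/ (open), /drepk/ (closed).
Closed syllables: 3.

3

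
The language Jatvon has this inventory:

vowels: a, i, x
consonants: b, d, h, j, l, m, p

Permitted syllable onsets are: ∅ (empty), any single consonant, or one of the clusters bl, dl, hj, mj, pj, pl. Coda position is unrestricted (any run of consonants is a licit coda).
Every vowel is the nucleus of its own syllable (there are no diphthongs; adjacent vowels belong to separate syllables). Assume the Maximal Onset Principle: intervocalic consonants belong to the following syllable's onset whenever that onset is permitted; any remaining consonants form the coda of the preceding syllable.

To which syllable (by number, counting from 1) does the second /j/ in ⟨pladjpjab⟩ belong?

2

Nuclei (vowels): a, a → 2 syllables.
Between /a/ (V1) and /a/ (V2): /djpj/ — longest licit onset from the right is /pj/, leaving /dj/ as coda.
So the parse is pladj.pjab.
The second /j/ is in the onset of syllable 2 (/pjab/).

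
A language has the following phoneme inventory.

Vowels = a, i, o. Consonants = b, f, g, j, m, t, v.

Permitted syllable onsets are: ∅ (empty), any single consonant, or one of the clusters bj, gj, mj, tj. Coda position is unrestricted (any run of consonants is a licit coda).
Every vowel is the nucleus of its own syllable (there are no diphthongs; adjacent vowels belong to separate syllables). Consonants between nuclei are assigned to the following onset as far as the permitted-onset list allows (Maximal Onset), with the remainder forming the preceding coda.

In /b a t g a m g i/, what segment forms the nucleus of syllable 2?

a

Vowels present: a, a, i; each is a nucleus, giving 3 syllables.
The second nucleus (vowel 2 from the left) is /a/.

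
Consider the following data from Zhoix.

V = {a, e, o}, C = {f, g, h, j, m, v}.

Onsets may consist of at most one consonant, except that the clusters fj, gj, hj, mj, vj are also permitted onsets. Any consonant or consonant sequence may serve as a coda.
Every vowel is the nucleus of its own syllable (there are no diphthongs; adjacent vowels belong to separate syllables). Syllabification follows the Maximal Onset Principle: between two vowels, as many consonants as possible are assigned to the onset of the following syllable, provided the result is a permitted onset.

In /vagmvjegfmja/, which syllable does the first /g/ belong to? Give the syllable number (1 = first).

1

Vowels present: a, e, a; each is a nucleus, giving 3 syllables.
Between /a/ (V1) and /e/ (V2): /gmvj/ splits as /gm/ + /vj/ (/vj/ is the longest suffix that is a licit onset).
Between /e/ (V2) and /a/ (V3): /gfmj/ splits as /gf/ + /mj/ (/mj/ is the longest suffix that is a licit onset).
Result: vagm.vjegf.mja.
The first /g/ is in the coda of syllable 1 (/vagm/).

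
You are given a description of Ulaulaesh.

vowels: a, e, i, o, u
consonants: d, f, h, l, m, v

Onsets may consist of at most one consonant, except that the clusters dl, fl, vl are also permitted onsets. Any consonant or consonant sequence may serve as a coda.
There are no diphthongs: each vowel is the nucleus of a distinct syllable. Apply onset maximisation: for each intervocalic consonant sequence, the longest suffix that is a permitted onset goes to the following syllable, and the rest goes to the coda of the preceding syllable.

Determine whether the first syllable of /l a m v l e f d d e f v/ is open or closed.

Vowels present: a, e, e; each is a nucleus, giving 3 syllables.
σ1/σ2 boundary: /mvl/ — longest licit onset from the right is /vl/, leaving /m/ as coda.
σ2/σ3 boundary: /fdd/ — longest licit onset from the right is /d/, leaving /fd/ as coda.
So the parse is lam.vlefd.defv.
Syllable 1 is /lam/ with coda /m/, so it is closed.

closed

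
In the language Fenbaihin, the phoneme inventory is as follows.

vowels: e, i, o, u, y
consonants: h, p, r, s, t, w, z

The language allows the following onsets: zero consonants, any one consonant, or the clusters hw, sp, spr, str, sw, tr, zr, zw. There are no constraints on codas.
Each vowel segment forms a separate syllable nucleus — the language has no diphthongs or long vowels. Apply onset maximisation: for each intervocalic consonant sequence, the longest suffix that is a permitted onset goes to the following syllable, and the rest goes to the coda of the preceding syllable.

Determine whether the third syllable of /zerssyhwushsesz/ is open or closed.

Vowels present: e, y, u, e; each is a nucleus, giving 4 syllables.
Between /e/ (V1) and /y/ (V2): /rss/ — longest licit onset from the right is /s/, leaving /rs/ as coda.
Between /y/ (V2) and /u/ (V3): cluster /hw/ — /hw/ is itself a permitted onset, so the whole cluster goes right; preceding coda = ∅.
Between /u/ (V3) and /e/ (V4): /shs/ — longest licit onset from the right is /s/, leaving /sh/ as coda.
Putting it together: zers.sy.hwush.sesz.
Syllable 3 is /hwush/ with coda /sh/, so it is closed.

closed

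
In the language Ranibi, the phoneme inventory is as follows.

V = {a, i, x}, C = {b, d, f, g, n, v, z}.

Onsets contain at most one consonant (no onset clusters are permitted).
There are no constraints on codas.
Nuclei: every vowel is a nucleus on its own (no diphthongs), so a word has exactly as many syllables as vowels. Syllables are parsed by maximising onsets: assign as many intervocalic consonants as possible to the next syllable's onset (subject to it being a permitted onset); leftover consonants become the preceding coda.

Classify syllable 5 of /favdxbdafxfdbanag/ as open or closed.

Vowels present: a, x, a, x, a, a; each is a nucleus, giving 6 syllables.
Between /a/ (V1) and /x/ (V2): /vd/ splits as /v/ + /d/ (/d/ is the longest suffix that is a licit onset).
Between /x/ (V2) and /a/ (V3): /bd/; trying suffixes from longest down, /d/ is the first permitted one, so coda /b/ | onset /d/.
Between /a/ (V3) and /x/ (V4): just /f/ — single C goes to the following onset.
Between /x/ (V4) and /a/ (V5): /fdb/; trying suffixes from longest down, /b/ is the first permitted one, so coda /fd/ | onset /b/.
Between /a/ (V5) and /a/ (V6): /n/ → onset of the next syllable (single consonants are always licit onsets).
Result: fav.dxb.da.fxfd.ba.nag.
Syllable 5 is /ba/; it ends in its nucleus with no coda, so it is open.

open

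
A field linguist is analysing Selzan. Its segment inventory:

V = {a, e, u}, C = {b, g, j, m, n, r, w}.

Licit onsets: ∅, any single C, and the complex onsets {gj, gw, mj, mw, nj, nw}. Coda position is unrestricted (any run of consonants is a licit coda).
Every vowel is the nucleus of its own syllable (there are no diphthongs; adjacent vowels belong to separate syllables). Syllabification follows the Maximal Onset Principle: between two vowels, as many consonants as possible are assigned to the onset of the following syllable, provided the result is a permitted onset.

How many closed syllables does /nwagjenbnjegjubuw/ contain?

2

The vowels are a, e, e, u, u — 5 nuclei, so 5 syllables.
V1 /a/ – V2 /e/: /gj/ is a licit onset in full, so it all attaches to the next syllable.
V2 /e/ – V3 /e/: cluster /nbnj/ — the longest permitted-onset suffix is /nj/; onset = /nj/, preceding coda = /nb/.
V3 /e/ – V4 /u/: /gj/ is a licit onset in full, so it all attaches to the next syllable.
V4 /u/ – V5 /u/: just /b/ — single C goes to the following onset.
Putting it together: nwa.gjenb.nje.gju.buw.
Classifying each syllable: /nwa/ (open), /gjenb/ (closed), /nje/ (open), /gju/ (open), /buw/ (closed).
Closed syllables: 2.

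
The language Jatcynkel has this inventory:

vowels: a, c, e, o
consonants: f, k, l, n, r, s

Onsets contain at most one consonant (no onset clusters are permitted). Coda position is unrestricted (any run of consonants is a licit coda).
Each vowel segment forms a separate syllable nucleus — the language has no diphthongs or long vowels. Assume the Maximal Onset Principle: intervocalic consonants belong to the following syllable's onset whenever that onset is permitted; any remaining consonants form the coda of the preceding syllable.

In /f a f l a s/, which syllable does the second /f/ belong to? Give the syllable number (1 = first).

The vowels are a, a — 2 nuclei, so 2 syllables.
/a…a/ gap (V1→V2): /fl/; trying suffixes from longest down, /l/ is the first permitted one, so coda /f/ | onset /l/.
Result: faf.las.
The second /f/ is in the coda of syllable 1 (/faf/).

1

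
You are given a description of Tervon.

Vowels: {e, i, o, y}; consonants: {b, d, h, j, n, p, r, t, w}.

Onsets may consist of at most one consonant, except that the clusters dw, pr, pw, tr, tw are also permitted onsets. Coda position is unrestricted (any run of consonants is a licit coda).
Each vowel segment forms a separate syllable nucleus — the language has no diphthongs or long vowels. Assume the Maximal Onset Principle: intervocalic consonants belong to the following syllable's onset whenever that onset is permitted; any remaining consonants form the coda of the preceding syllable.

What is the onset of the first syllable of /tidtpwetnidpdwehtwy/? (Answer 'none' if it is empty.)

t

Nuclei (vowels): i, e, i, e, y → 5 syllables.
/i…e/ gap (V1→V2): /dtpw/ — longest licit onset from the right is /pw/, leaving /dt/ as coda.
/e…i/ gap (V2→V3): /tn/ splits as /t/ + /n/ (/n/ is the longest suffix that is a licit onset).
/i…e/ gap (V3→V4): /dpdw/ splits as /dp/ + /dw/ (/dw/ is the longest suffix that is a licit onset).
/e…y/ gap (V4→V5): /htw/ — longest licit onset from the right is /tw/, leaving /h/ as coda.
Result: tidt.pwet.nidp.dweh.twy.
Syllable 1 is /tidt/: onset /t/, nucleus /i/, coda /dt/.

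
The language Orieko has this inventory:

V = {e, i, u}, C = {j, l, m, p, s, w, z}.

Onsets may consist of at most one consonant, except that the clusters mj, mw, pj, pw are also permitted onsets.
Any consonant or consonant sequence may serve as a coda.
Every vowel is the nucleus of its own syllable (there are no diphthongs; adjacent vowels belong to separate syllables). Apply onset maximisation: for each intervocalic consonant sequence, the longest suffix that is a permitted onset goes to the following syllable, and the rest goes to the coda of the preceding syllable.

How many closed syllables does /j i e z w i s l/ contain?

2

Nuclei (vowels): i, e, i → 3 syllables.
Between /i/ (V1) and /e/ (V2): nothing intervenes; syllable break is V.V.
Between /e/ (V2) and /i/ (V3): cluster /zw/ — the longest permitted-onset suffix is /w/; onset = /w/, preceding coda = /z/.
Result: ji.ez.wisl.
Classifying each syllable: /ji/ (open), /ez/ (closed), /wisl/ (closed).
Closed syllables: 2.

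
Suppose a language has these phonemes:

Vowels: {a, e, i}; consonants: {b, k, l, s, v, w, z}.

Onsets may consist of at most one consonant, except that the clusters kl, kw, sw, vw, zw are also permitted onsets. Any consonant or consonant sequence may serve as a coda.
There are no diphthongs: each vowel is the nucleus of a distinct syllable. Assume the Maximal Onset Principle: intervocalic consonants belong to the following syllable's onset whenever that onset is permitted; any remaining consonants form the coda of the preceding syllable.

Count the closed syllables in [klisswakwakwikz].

2

The vowels are i, a, a, i — 4 nuclei, so 4 syllables.
/i…a/ gap (V1→V2): /ssw/ splits as /s/ + /sw/ (/sw/ is the longest suffix that is a licit onset).
/a…a/ gap (V2→V3): /kw/ is a licit onset in full, so it all attaches to the next syllable.
/a…i/ gap (V3→V4): /kw/ is a licit onset in full, so it all attaches to the next syllable.
Putting it together: klis.swa.kwa.kwikz.
Classifying each syllable: /klis/ (closed), /swa/ (open), /kwa/ (open), /kwikz/ (closed).
Closed syllables: 2.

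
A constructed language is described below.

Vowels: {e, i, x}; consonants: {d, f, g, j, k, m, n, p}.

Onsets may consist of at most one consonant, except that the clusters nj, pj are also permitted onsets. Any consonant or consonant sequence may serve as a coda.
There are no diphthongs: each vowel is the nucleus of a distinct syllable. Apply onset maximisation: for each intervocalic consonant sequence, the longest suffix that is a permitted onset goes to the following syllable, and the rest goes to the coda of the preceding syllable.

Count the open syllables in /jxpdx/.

1

Nuclei (vowels): x, x → 2 syllables.
/x…x/ gap (V1→V2): cluster /pd/ — the longest permitted-onset suffix is /d/; onset = /d/, preceding coda = /p/.
Putting it together: jxp.dx.
Classifying each syllable: /jxp/ (closed), /dx/ (open).
Open syllables: 1.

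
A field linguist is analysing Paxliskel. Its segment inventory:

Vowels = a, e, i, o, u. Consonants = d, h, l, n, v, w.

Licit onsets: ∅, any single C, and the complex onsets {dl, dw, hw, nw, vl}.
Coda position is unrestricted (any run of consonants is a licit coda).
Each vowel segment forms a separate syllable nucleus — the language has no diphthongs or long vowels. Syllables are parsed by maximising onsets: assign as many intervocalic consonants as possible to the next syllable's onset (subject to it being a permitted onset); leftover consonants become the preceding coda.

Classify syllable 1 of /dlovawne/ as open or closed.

open

The vowels are o, a, e — 3 nuclei, so 3 syllables.
V1 /o/ – V2 /a/: just /v/ — single C goes to the following onset.
V2 /a/ – V3 /e/: /wn/; trying suffixes from longest down, /n/ is the first permitted one, so coda /w/ | onset /n/.
So the parse is dlo.vaw.ne.
Syllable 1 is /dlo/; it ends in its nucleus with no coda, so it is open.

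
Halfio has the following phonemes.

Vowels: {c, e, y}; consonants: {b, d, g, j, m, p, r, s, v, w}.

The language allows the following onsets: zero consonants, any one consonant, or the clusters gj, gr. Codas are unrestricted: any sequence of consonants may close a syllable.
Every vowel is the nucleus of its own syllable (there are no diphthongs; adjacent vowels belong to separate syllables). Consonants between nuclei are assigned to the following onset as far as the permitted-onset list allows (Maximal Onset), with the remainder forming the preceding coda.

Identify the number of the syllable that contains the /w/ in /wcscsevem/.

Nuclei (vowels): c, c, e, e → 4 syllables.
V1 /c/ – V2 /c/: /s/ is a single consonant, so it becomes the next onset.
V2 /c/ – V3 /e/: /s/ → onset of the next syllable (single consonants are always licit onsets).
V3 /e/ – V4 /e/: /v/ → onset of the next syllable (single consonants are always licit onsets).
Syllabification: wc.sc.se.vem.
The /w/ is in the onset of syllable 1 (/wc/).

1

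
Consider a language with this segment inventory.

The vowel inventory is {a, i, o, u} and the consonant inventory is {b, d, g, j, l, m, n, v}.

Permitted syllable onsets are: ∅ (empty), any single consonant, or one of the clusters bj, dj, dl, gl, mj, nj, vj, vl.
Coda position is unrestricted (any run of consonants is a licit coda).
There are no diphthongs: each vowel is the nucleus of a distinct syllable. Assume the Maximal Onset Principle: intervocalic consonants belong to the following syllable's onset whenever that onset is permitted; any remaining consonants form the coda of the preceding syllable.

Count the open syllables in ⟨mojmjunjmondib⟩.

0

Nuclei (vowels): o, u, o, i → 4 syllables.
σ1/σ2 boundary: /jmj/; trying suffixes from longest down, /mj/ is the first permitted one, so coda /j/ | onset /mj/.
σ2/σ3 boundary: /njm/ splits as /nj/ + /m/ (/m/ is the longest suffix that is a licit onset).
σ3/σ4 boundary: /nd/; trying suffixes from longest down, /d/ is the first permitted one, so coda /n/ | onset /d/.
Putting it together: moj.mjunj.mon.dib.
Classifying each syllable: /moj/ (closed), /mjunj/ (closed), /mon/ (closed), /dib/ (closed).
Open syllables: 0.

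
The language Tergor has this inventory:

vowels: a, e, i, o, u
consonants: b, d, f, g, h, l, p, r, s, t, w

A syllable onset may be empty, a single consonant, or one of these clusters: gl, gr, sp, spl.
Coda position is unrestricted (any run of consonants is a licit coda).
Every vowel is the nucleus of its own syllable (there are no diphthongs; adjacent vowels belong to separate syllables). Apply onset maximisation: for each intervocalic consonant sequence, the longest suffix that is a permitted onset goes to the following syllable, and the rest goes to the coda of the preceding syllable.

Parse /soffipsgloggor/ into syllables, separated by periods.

The vowels are o, i, o, o — 4 nuclei, so 4 syllables.
σ1/σ2 boundary: /ff/; trying suffixes from longest down, /f/ is the first permitted one, so coda /f/ | onset /f/.
σ2/σ3 boundary: cluster /psgl/ — the longest permitted-onset suffix is /gl/; onset = /gl/, preceding coda = /ps/.
σ3/σ4 boundary: cluster /gg/ — the longest permitted-onset suffix is /g/; onset = /g/, preceding coda = /g/.

sof.fips.glog.gor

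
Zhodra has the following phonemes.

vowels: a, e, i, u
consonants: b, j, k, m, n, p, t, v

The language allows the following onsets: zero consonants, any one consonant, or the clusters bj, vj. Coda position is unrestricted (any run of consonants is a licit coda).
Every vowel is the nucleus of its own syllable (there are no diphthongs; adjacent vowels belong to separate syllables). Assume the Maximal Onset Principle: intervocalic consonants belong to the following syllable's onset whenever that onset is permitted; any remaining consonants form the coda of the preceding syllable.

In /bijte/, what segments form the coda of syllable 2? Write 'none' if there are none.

none

Vowels present: i, e; each is a nucleus, giving 2 syllables.
Between /i/ (V1) and /e/ (V2): /jt/ splits as /j/ + /t/ (/t/ is the longest suffix that is a licit onset).
Syllabification: bij.te.
Syllable 2 is /te/: onset /t/, nucleus /e/, coda ∅.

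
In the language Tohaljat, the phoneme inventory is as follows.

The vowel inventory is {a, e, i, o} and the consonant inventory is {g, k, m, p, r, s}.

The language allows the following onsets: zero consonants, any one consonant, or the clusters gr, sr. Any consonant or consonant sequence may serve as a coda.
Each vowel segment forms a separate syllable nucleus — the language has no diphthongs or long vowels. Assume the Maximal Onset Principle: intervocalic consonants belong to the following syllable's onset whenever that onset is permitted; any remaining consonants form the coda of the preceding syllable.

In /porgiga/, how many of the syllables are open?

Vowels present: o, i, a; each is a nucleus, giving 3 syllables.
/o…i/ gap (V1→V2): /rg/ — longest licit onset from the right is /g/, leaving /r/ as coda.
/i…a/ gap (V2→V3): /g/ is a single consonant, so it becomes the next onset.
Putting it together: por.gi.ga.
Classifying each syllable: /por/ (closed), /gi/ (open), /ga/ (open).
Open syllables: 2.

2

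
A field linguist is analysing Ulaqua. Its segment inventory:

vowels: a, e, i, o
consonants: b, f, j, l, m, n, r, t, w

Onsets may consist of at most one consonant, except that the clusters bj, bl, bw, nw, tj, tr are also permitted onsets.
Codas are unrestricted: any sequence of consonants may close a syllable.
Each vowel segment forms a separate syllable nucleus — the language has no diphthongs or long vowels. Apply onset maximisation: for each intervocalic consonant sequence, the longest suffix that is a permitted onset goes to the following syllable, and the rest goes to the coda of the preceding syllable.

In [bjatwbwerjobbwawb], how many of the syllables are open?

0

Nuclei (vowels): a, e, o, a → 4 syllables.
V1 /a/ – V2 /e/: /twbw/ — longest licit onset from the right is /bw/, leaving /tw/ as coda.
V2 /e/ – V3 /o/: cluster /rj/ — the longest permitted-onset suffix is /j/; onset = /j/, preceding coda = /r/.
V3 /o/ – V4 /a/: cluster /bbw/ — the longest permitted-onset suffix is /bw/; onset = /bw/, preceding coda = /b/.
So the parse is bjatw.bwer.job.bwawb.
Classifying each syllable: /bjatw/ (closed), /bwer/ (closed), /job/ (closed), /bwawb/ (closed).
Open syllables: 0.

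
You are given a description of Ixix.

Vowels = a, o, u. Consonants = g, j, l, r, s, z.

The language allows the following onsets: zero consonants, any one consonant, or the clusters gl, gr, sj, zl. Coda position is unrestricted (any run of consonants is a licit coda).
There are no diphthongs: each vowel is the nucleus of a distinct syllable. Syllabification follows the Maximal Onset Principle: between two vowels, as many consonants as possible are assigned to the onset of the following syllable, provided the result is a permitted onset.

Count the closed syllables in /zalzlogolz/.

2

The vowels are a, o, o — 3 nuclei, so 3 syllables.
Between /a/ (V1) and /o/ (V2): /lzl/ splits as /l/ + /zl/ (/zl/ is the longest suffix that is a licit onset).
Between /o/ (V2) and /o/ (V3): just /g/ — single C goes to the following onset.
So the parse is zal.zlo.golz.
Classifying each syllable: /zal/ (closed), /zlo/ (open), /golz/ (closed).
Closed syllables: 2.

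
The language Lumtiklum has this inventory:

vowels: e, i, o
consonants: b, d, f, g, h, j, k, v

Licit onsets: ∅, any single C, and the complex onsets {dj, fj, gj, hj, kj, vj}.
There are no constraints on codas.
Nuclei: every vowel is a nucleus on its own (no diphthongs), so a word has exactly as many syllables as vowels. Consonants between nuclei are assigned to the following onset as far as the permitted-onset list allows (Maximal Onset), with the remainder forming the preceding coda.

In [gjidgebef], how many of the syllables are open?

1

The vowels are i, e, e — 3 nuclei, so 3 syllables.
Between /i/ (V1) and /e/ (V2): /dg/ splits as /d/ + /g/ (/g/ is the longest suffix that is a licit onset).
Between /e/ (V2) and /e/ (V3): just /b/ — single C goes to the following onset.
So the parse is gjid.ge.bef.
Classifying each syllable: /gjid/ (closed), /ge/ (open), /bef/ (closed).
Open syllables: 1.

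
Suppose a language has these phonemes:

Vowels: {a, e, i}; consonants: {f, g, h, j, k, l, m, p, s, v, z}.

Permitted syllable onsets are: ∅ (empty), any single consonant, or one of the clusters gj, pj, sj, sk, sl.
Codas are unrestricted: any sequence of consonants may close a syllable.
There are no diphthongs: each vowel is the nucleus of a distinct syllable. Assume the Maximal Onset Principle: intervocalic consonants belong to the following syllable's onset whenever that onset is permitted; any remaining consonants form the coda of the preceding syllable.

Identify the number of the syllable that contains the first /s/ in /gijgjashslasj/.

Vowels present: i, a, a; each is a nucleus, giving 3 syllables.
Between /i/ (V1) and /a/ (V2): cluster /jgj/ — the longest permitted-onset suffix is /gj/; onset = /gj/, preceding coda = /j/.
Between /a/ (V2) and /a/ (V3): /shsl/ splits as /sh/ + /sl/ (/sl/ is the longest suffix that is a licit onset).
Result: gij.gjash.slasj.
The first /s/ is in the coda of syllable 2 (/gjash/).

2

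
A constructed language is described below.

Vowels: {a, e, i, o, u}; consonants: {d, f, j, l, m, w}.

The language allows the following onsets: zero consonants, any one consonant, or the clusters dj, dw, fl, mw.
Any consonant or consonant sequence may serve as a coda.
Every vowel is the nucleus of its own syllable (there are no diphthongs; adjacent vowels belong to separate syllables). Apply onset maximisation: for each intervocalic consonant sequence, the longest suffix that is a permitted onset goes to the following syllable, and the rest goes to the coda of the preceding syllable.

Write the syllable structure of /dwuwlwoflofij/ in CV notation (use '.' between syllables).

Nuclei (vowels): u, o, o, i → 4 syllables.
/u…o/ gap (V1→V2): /wlw/ splits as /wl/ + /w/ (/w/ is the longest suffix that is a licit onset).
/o…o/ gap (V2→V3): /fl/ is a licit onset in full, so it all attaches to the next syllable.
/o…i/ gap (V3→V4): /f/ → onset of the next syllable (single consonants are always licit onsets).
Syllabification: dwuwl.wo.flo.fij.
Mapping each syllable to C/V: /dwuwl/ → CCVCC, /wo/ → CV, /flo/ → CCV, /fij/ → CVC.

CCVCC.CV.CCV.CVC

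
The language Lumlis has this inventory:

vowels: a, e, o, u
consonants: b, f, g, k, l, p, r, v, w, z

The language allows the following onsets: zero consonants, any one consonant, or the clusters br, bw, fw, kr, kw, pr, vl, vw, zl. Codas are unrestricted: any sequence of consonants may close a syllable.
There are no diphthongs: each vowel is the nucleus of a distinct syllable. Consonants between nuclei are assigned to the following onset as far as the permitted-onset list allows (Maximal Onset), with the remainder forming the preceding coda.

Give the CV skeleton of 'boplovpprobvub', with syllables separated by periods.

CVC.CVCC.CCVC.CVC

Vowels present: o, o, o, u; each is a nucleus, giving 4 syllables.
/o…o/ gap (V1→V2): cluster /pl/ — the longest permitted-onset suffix is /l/; onset = /l/, preceding coda = /p/.
/o…o/ gap (V2→V3): cluster /vppr/ — the longest permitted-onset suffix is /pr/; onset = /pr/, preceding coda = /vp/.
/o…u/ gap (V3→V4): cluster /bv/ — the longest permitted-onset suffix is /v/; onset = /v/, preceding coda = /b/.
Result: bop.lovp.prob.vub.
Mapping each syllable to C/V: /bop/ → CVC, /lovp/ → CVCC, /prob/ → CCVC, /vub/ → CVC.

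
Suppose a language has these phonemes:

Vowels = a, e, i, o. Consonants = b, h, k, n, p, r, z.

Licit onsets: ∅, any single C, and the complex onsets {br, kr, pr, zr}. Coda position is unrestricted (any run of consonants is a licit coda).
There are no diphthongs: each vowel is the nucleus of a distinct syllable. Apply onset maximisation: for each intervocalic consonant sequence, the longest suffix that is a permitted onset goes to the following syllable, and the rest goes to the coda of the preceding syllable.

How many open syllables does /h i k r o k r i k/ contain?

2

Nuclei (vowels): i, o, i → 3 syllables.
/i…o/ gap (V1→V2): cluster /kr/ — /kr/ is itself a permitted onset, so the whole cluster goes right; preceding coda = ∅.
/o…i/ gap (V2→V3): /kr/ — entire cluster is a permitted onset → onset /kr/, coda ∅.
So the parse is hi.kro.krik.
Classifying each syllable: /hi/ (open), /kro/ (open), /krik/ (closed).
Open syllables: 2.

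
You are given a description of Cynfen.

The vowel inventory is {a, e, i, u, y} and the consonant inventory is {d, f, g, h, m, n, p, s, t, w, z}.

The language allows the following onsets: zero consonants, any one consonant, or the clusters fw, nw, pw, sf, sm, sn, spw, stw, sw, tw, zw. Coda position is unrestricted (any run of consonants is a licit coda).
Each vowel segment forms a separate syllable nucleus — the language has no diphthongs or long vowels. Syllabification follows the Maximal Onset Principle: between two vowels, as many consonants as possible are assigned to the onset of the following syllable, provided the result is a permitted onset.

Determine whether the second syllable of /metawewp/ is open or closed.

open

Vowels present: e, a, e; each is a nucleus, giving 3 syllables.
Between /e/ (V1) and /a/ (V2): /t/ is a single consonant, so it becomes the next onset.
Between /a/ (V2) and /e/ (V3): /w/ is a single consonant, so it becomes the next onset.
Syllabification: me.ta.wewp.
Syllable 2 is /ta/; it ends in its nucleus with no coda, so it is open.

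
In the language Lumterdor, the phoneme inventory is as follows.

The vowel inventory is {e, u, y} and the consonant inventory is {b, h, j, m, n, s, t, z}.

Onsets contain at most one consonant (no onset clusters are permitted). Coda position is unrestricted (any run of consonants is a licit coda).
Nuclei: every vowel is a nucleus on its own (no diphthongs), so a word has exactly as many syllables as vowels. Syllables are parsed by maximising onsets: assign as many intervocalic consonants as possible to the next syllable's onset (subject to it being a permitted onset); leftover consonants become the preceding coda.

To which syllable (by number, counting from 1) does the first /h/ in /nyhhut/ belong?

Vowels present: y, u; each is a nucleus, giving 2 syllables.
V1 /y/ – V2 /u/: /hh/; trying suffixes from longest down, /h/ is the first permitted one, so coda /h/ | onset /h/.
Syllabification: nyh.hut.
The first /h/ is in the coda of syllable 1 (/nyh/).

1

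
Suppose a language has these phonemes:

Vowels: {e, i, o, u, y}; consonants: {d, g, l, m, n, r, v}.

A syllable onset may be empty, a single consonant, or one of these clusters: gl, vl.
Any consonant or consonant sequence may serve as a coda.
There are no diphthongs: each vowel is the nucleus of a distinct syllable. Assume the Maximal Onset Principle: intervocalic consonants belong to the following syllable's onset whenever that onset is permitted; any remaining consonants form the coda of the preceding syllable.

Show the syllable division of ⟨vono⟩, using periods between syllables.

Vowels present: o, o; each is a nucleus, giving 2 syllables.
V1 /o/ – V2 /o/: /n/ → onset of the next syllable (single consonants are always licit onsets).

vo.no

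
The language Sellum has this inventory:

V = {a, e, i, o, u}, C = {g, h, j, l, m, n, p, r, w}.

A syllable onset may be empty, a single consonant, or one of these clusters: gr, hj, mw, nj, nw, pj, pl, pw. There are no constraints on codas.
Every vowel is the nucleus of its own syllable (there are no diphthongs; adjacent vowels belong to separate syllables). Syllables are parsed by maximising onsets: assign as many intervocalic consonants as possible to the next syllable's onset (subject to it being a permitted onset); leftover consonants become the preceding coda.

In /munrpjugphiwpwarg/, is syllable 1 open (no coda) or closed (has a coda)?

closed

Nuclei (vowels): u, u, i, a → 4 syllables.
Between /u/ (V1) and /u/ (V2): /nrpj/; trying suffixes from longest down, /pj/ is the first permitted one, so coda /nr/ | onset /pj/.
Between /u/ (V2) and /i/ (V3): /gph/ splits as /gp/ + /h/ (/h/ is the longest suffix that is a licit onset).
Between /i/ (V3) and /a/ (V4): /wpw/; trying suffixes from longest down, /pw/ is the first permitted one, so coda /w/ | onset /pw/.
Putting it together: munr.pjugp.hiw.pwarg.
Syllable 1 is /munr/ with coda /nr/, so it is closed.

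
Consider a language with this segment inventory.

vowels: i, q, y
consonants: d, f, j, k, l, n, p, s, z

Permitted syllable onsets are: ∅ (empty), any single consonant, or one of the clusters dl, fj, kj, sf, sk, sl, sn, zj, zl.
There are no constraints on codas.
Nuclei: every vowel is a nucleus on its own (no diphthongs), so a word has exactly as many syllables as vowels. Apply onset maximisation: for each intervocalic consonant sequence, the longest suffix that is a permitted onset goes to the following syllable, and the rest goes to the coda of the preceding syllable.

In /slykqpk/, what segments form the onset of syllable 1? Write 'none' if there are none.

Nuclei (vowels): y, q → 2 syllables.
/y…q/ gap (V1→V2): just /k/ — single C goes to the following onset.
Syllabification: sly.kqpk.
Syllable 1 is /sly/: onset /sl/, nucleus /y/, coda ∅.

sl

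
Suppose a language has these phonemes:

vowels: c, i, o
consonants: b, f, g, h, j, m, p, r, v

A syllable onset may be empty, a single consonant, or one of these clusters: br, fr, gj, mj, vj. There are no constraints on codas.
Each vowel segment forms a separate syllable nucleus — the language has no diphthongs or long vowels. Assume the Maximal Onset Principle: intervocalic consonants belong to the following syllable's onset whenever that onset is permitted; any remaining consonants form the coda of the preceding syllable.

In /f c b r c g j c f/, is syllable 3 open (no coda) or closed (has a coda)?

closed

Vowels present: c, c, c; each is a nucleus, giving 3 syllables.
/c…c/ gap (V1→V2): cluster /br/ — /br/ is itself a permitted onset, so the whole cluster goes right; preceding coda = ∅.
/c…c/ gap (V2→V3): /gj/ — entire cluster is a permitted onset → onset /gj/, coda ∅.
Syllabification: fc.brc.gjcf.
Syllable 3 is /gjcf/ with coda /f/, so it is closed.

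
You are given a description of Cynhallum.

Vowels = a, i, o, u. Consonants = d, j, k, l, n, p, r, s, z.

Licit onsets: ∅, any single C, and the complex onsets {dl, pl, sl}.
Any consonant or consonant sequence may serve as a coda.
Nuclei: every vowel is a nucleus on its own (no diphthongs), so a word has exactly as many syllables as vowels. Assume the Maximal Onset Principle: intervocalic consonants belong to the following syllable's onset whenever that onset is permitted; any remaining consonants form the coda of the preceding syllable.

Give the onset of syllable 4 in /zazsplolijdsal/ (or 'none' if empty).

Vowels present: a, o, i, a; each is a nucleus, giving 4 syllables.
σ1/σ2 boundary: /zspl/ — longest licit onset from the right is /pl/, leaving /zs/ as coda.
σ2/σ3 boundary: just /l/ — single C goes to the following onset.
σ3/σ4 boundary: /jds/ splits as /jd/ + /s/ (/s/ is the longest suffix that is a licit onset).
Result: zazs.plo.lijd.sal.
Syllable 4 is /sal/: onset /s/, nucleus /a/, coda /l/.

s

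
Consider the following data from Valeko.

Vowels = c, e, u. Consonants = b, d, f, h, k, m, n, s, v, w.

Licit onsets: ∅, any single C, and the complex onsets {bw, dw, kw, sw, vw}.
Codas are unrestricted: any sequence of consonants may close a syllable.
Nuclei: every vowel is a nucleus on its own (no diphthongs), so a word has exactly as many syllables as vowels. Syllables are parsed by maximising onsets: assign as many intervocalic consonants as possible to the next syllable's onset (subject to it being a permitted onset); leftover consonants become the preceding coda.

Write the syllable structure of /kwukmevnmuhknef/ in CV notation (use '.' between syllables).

CCVC.CVCC.CVCC.CVC

Nuclei (vowels): u, e, u, e → 4 syllables.
Between /u/ (V1) and /e/ (V2): /km/ — longest licit onset from the right is /m/, leaving /k/ as coda.
Between /e/ (V2) and /u/ (V3): /vnm/ — longest licit onset from the right is /m/, leaving /vn/ as coda.
Between /u/ (V3) and /e/ (V4): /hkn/ — longest licit onset from the right is /n/, leaving /hk/ as coda.
Result: kwuk.mevn.muhk.nef.
Mapping each syllable to C/V: /kwuk/ → CCVC, /mevn/ → CVCC, /muhk/ → CVCC, /nef/ → CVC.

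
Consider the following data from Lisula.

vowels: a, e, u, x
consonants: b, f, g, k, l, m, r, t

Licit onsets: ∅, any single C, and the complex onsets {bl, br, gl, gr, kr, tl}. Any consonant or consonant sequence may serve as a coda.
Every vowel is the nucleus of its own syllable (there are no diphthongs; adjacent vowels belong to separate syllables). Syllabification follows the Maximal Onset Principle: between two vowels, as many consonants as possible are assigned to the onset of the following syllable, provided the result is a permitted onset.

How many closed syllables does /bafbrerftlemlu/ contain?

3

Nuclei (vowels): a, e, e, u → 4 syllables.
σ1/σ2 boundary: /fbr/; trying suffixes from longest down, /br/ is the first permitted one, so coda /f/ | onset /br/.
σ2/σ3 boundary: /rftl/ splits as /rf/ + /tl/ (/tl/ is the longest suffix that is a licit onset).
σ3/σ4 boundary: /ml/ — longest licit onset from the right is /l/, leaving /m/ as coda.
Syllabification: baf.brerf.tlem.lu.
Classifying each syllable: /baf/ (closed), /brerf/ (closed), /tlem/ (closed), /lu/ (open).
Closed syllables: 3.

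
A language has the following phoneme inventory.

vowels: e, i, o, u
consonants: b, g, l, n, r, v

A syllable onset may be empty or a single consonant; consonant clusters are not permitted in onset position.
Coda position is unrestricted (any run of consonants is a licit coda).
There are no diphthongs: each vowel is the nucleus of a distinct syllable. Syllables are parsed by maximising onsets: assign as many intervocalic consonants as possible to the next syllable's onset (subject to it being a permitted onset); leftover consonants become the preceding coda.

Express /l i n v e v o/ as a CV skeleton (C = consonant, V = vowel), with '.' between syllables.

CVC.CV.CV

The vowels are i, e, o — 3 nuclei, so 3 syllables.
V1 /i/ – V2 /e/: cluster /nv/ — the longest permitted-onset suffix is /v/; onset = /v/, preceding coda = /n/.
V2 /e/ – V3 /o/: /v/ is a single consonant, so it becomes the next onset.
So the parse is lin.ve.vo.
Mapping each syllable to C/V: /lin/ → CVC, /ve/ → CV, /vo/ → CV.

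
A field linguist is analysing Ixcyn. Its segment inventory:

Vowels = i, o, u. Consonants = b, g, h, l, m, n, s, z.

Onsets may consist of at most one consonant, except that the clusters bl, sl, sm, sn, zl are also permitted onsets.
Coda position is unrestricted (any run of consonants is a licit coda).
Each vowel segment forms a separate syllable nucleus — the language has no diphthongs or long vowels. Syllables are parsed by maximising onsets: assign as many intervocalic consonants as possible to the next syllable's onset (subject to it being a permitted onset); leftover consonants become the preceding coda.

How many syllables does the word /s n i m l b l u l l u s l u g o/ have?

Vowels present: i, u, u, u, o; each is a nucleus, giving 5 syllables.

5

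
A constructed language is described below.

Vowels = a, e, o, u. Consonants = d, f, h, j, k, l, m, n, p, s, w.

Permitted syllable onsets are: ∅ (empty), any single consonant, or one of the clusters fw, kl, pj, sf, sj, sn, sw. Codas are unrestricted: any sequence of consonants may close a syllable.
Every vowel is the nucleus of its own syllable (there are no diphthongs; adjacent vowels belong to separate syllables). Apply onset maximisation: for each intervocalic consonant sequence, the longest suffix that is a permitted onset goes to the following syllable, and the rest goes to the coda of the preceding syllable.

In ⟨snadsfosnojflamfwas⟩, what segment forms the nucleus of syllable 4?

a

Nuclei (vowels): a, o, o, a, a → 5 syllables.
The fourth nucleus (vowel 4 from the left) is /a/.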